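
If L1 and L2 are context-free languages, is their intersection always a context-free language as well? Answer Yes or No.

No

{aⁿbⁿcᵐ : m,n≥0} and {aᵐbⁿcⁿ : m,n≥0} are both context-free, but their intersection {aⁿbⁿcⁿ : n≥0} is not (pumping lemma).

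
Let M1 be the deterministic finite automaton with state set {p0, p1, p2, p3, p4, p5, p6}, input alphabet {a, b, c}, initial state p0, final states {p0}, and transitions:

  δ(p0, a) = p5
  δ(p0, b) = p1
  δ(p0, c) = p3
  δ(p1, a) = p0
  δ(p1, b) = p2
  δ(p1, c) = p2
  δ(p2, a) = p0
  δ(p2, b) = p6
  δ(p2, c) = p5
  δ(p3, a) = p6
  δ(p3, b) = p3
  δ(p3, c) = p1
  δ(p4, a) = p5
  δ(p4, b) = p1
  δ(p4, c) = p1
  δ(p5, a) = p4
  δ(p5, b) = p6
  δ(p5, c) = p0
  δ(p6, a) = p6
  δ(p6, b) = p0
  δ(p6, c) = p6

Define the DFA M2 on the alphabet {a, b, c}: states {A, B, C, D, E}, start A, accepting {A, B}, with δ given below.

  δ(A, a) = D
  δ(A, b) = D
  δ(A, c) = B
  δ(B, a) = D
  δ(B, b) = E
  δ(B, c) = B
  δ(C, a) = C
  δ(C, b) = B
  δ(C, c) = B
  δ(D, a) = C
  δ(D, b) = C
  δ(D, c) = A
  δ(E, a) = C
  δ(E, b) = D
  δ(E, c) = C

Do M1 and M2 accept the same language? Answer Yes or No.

The string ba is accepted by M1 but rejected by M2.
So L(M1) ≠ L(M2).

No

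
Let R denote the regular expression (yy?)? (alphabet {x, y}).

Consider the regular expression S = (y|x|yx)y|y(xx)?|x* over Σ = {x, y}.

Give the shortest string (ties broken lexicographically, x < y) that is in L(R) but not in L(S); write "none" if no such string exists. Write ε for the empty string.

Converting the expression R to a DFA (subset construction, then merging equivalent states) gives the minimal DFA with states {r0, r1, r2, r3}, start state r0, accepting states {r0, r2, r3} and transitions r0: x→r1, y→r2; r1: x→r1, y→r1; r2: x→r1, y→r3; r3: x→r1, y→r1.
Converting the expression S to a DFA (subset construction, then merging equivalent states) gives the minimal DFA with states {s0, s1, s2, s3, s4, s5, s6}, start state s0, accepting states {s0, s1, s2, s3, s4} and transitions s0: x→s1, y→s2; s1: x→s3, y→s4; s2: x→s5, y→s4; s3: x→s3, y→s6; s4: x→s6, y→s6; s5: x→s4, y→s4; s6: x→s6, y→s6.
Exploring the product automaton R × S from the start pair (r0, s0), following both machines on each input symbol, reaches 8 state pairs: (r0, s0), (r1, s1), (r2, s2), (r1, s3), (r1, s4), (r1, s5), (r3, s4), (r1, s6).
R accepts in {r0, r2, r3} and S accepts in {s0, s1, s2, s3, s4}. The reachable pairs whose R-component is accepting are (r0, s0), (r2, s2), (r3, s4); in each of them the S-component is accepting too, so the product for L(R) \ L(S) (R-component accepting, S-component rejecting) has no reachable accepting pair and the difference is empty.
So every string accepted by R is also accepted by S: L(R) \ L(S) = ∅ and there is no such string.

none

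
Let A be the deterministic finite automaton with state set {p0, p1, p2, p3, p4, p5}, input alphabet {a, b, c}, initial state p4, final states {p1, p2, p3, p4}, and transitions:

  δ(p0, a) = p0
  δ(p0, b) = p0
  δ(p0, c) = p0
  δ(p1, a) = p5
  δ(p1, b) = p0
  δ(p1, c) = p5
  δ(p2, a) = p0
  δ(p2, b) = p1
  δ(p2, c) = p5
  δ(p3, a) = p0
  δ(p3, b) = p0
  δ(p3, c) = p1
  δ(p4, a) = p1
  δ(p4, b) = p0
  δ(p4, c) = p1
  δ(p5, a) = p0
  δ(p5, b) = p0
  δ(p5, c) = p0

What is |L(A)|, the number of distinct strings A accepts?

3

The useful subgraph on states {p1, p4} is acyclic, so L(A) is finite; the longest accepting path visits 2 useful states, giving maximum string length 1.
Counting accepting paths from p4 by length: 1 of length 0, 2 of length 1. Total 3.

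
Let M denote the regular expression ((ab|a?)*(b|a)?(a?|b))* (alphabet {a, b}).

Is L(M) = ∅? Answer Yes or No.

The empty string ε matches the expression, so it belongs to L(M).
Since L(M) contains at least one string, it is not empty.

No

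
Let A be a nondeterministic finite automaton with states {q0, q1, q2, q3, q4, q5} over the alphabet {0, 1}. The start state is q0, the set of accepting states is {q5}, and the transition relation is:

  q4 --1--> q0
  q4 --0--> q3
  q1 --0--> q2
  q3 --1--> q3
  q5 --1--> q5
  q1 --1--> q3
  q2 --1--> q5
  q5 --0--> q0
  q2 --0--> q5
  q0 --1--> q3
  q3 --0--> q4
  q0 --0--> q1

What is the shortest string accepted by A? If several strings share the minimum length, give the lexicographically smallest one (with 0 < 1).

000

A breadth-first search from q0 reaches an accepting state first via the path q0 → q1 → q2 → q5 on input 000.
No string of length < 3 is accepted (BFS exhausts all shorter strings without reaching an accepting state), and 000 is the lexicographically least accepting string of length 3.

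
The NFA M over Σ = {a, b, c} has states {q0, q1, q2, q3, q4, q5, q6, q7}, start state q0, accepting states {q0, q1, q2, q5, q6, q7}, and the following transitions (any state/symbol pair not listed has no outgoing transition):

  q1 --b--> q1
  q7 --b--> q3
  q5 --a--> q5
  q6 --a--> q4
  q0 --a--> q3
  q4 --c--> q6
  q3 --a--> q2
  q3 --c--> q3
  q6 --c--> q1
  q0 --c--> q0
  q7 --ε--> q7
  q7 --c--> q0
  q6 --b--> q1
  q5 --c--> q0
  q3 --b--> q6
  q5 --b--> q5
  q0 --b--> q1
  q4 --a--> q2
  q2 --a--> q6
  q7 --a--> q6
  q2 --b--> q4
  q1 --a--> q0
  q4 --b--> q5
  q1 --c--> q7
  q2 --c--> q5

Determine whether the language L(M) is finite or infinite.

infinite

State q0 is reachable from the start and can reach an accepting state, and it lies on the cycle q0 → q0.
Traversing that cycle any number of times yields accepted strings of unbounded length, so the language is infinite.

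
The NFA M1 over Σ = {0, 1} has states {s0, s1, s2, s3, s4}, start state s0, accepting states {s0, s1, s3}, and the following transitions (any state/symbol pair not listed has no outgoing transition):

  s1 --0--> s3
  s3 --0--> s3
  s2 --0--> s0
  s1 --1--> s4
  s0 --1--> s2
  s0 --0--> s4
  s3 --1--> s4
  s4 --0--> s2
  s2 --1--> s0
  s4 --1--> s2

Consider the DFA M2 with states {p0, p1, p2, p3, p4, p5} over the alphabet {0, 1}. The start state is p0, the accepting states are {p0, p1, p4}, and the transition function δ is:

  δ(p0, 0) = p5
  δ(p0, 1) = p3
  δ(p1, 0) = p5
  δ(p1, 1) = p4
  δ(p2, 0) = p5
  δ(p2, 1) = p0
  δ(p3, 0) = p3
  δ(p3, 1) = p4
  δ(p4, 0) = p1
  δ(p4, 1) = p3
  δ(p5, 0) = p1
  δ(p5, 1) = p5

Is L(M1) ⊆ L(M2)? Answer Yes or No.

No

The string 10 is in L(M1) but not in L(M2).
So L(M1) ⊄ L(M2).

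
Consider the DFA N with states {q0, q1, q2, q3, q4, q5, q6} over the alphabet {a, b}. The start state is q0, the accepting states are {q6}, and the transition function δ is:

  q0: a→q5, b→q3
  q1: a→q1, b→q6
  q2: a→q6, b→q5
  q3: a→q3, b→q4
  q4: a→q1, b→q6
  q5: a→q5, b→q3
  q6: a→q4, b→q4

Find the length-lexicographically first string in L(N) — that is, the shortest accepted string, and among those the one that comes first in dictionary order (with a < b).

A breadth-first search from q0 reaches an accepting state first via the path q0 → q3 → q4 → q6 on input bbb.
No string of length < 3 is accepted (BFS exhausts all shorter strings without reaching an accepting state), and bbb is the lexicographically least accepting string of length 3.

bbb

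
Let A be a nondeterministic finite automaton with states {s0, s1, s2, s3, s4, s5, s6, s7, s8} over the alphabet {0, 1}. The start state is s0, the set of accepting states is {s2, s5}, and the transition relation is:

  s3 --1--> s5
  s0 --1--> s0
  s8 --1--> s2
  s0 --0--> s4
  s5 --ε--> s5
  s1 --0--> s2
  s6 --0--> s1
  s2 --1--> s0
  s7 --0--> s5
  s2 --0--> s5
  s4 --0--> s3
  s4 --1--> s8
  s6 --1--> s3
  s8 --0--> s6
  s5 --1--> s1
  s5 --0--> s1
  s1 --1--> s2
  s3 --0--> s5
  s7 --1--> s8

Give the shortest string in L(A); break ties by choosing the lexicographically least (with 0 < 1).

A breadth-first search from s0 reaches an accepting state first via the path s0 → s4 → s3 → s5 on input 000.
No string of length < 3 is accepted (BFS exhausts all shorter strings without reaching an accepting state), and 000 is the lexicographically least accepting string of length 3.

000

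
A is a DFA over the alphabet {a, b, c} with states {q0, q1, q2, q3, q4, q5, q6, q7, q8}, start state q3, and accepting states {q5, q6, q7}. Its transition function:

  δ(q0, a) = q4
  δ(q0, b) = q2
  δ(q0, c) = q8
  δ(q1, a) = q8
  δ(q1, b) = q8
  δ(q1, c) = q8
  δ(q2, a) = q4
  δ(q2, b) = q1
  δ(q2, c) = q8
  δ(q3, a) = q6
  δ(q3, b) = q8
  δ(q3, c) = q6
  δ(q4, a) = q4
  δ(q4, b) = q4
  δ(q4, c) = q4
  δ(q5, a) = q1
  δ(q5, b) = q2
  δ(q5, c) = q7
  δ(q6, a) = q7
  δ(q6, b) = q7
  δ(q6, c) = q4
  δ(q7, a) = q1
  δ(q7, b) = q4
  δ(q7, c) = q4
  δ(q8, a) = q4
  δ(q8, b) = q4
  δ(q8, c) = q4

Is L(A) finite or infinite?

The useful states (reachable from q3 and able to reach an accepting state) are {q3, q6, q7}.
Restricted to these states the transition graph has no cycle, so every accepting path has bounded length and L is finite.

finite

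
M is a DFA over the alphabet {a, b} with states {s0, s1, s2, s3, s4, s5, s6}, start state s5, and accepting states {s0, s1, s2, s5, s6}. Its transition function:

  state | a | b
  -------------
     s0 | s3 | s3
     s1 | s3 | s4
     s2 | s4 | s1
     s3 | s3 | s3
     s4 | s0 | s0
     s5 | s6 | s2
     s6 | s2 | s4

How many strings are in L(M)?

The useful subgraph on states {s0, s1, s2, s4, s5, s6} is acyclic, so L(M) is finite; the longest accepting path visits 6 useful states, giving maximum string length 5.
Counting accepting paths from s5 by length: 1 of length 0, 2 of length 1, 2 of length 2, 5 of length 3, 4 of length 4, 2 of length 5. Total 16.

16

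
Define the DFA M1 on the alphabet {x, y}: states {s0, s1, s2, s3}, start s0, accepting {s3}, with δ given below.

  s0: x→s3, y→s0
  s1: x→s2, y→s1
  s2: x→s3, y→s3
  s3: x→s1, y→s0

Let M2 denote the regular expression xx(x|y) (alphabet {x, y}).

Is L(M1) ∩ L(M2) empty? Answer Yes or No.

Yes

Converting the expression M2 to a DFA (subset construction, then merging equivalent states) gives the minimal DFA with states {r0, r1, r2, r3, r4}, start state r0, accepting states {r4} and transitions r0: x→r1, y→r2; r1: x→r3, y→r2; r2: x→r2, y→r2; r3: x→r4, y→r4; r4: x→r2, y→r2.
Exploring the product automaton M1 × M2 from the start pair (s0, r0), following both machines on each input symbol, reaches 9 state pairs: (s0, r0), (s3, r1), (s0, r2), (s1, r3), (s3, r2), (s2, r4), (s1, r4), (s1, r2), (s2, r2).
M1 accepts in {s3} and M2 accepts in {r4}; no reachable pair has both components accepting, so no string drives both machines to acceptance simultaneously and L(M1) ∩ L(M2) = ∅.
So no string is accepted by both, and the intersection is empty.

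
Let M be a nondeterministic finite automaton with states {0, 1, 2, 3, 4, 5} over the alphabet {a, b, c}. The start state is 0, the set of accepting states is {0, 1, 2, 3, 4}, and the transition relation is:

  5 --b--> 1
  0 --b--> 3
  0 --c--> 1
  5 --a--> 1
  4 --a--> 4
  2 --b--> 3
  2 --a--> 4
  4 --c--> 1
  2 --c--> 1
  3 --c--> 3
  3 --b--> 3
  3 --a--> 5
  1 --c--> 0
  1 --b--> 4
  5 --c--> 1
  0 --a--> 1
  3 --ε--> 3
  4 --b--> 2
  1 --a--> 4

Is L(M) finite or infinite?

infinite

State 0 is reachable from the start and can reach an accepting state, and it lies on the cycle 0 → 1 → 0.
Traversing that cycle any number of times yields accepted strings of unbounded length, so the language is infinite.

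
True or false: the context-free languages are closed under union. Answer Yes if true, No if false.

Take grammars for L₁ and L₂ with disjoint nonterminals and start symbols S₁, S₂; the grammar with a new start symbol and productions S → S₁ | S₂ generates L₁ ∪ L₂.
So the context-free languages are closed under union.

Yes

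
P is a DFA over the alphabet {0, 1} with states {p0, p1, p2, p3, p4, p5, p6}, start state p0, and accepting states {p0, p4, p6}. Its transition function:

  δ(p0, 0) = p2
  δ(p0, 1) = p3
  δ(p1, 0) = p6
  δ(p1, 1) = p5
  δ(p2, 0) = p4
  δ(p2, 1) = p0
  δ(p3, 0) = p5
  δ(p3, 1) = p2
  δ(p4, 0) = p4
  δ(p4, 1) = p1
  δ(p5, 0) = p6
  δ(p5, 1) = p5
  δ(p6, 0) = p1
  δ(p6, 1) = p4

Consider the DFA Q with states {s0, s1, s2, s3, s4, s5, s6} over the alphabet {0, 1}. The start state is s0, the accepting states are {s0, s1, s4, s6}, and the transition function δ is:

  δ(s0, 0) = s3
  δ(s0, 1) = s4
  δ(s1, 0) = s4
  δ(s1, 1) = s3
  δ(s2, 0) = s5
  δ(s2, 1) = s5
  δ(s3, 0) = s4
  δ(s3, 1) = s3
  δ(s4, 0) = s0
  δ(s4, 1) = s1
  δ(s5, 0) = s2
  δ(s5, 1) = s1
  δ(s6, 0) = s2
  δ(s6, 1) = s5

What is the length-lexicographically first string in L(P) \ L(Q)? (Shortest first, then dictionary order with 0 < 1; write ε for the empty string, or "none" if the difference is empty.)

01

The string 01 is accepted by P but not by Q.
No shorter string lies in the difference, and 01 is the lexicographically first length-2 string in L(P) \ L(Q).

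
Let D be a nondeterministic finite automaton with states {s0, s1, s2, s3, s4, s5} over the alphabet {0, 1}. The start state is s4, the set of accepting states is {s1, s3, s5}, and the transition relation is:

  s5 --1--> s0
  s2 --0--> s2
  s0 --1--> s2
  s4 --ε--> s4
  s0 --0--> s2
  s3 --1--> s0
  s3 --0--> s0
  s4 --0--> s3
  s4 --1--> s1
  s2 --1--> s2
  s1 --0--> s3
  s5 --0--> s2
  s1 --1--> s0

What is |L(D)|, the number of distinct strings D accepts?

The useful subgraph on states {s1, s3, s4} is acyclic, so L(D) is finite; the longest accepting path visits 3 useful states, giving maximum string length 2.
Counting accepting paths from s4 by length: 2 of length 1, 1 of length 2. Total 3.

3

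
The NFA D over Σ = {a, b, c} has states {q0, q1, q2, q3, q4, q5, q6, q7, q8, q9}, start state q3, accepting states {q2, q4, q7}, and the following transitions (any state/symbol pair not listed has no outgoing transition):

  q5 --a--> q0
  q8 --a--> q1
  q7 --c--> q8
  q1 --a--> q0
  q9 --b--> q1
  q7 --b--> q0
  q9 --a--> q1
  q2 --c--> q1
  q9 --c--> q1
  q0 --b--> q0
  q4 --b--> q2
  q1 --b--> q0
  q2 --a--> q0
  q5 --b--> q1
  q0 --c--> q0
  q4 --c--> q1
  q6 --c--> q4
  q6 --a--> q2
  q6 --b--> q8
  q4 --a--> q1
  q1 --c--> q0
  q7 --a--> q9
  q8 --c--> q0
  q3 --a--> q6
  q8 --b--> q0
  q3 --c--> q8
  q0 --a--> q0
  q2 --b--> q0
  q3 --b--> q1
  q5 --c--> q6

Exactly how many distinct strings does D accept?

The useful subgraph on states {q2, q3, q4, q6} is acyclic, so L(D) is finite; the longest accepting path visits 4 useful states, giving maximum string length 3.
Counting accepting paths from q3 by length: 2 of length 2, 1 of length 3. Total 3.

3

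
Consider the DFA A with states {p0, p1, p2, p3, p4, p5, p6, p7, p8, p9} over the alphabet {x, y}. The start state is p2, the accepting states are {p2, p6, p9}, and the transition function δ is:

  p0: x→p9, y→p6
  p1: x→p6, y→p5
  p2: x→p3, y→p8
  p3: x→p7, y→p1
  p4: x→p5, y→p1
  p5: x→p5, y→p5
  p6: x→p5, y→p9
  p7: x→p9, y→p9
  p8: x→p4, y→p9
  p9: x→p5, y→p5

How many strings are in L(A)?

8

The useful subgraph on states {p1, p2, p3, p4, p6, p7, p8, p9} is acyclic, so L(A) is finite; the longest accepting path visits 6 useful states, giving maximum string length 5.
Counting accepting paths from p2 by length: 1 of length 0, 1 of length 2, 3 of length 3, 2 of length 4, 1 of length 5. Total 8.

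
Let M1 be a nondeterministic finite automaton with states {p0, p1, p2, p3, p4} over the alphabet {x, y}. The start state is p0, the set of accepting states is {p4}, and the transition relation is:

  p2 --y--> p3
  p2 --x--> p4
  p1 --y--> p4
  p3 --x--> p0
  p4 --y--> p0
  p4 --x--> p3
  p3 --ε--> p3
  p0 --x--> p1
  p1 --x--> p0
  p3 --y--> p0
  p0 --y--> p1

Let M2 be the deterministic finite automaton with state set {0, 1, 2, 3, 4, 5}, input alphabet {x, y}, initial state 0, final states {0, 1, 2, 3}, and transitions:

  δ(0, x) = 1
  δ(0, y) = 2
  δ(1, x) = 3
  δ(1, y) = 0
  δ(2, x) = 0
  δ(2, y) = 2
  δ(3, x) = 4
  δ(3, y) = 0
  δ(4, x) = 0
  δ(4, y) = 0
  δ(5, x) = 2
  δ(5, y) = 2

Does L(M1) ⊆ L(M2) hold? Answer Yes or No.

Yes

Exploring the product automaton M1 × M2 from the start pair (p0, 0), following both machines on each input symbol, reaches 14 state pairs: (p0, 0), (p1, 1), (p1, 2), (p0, 3), (p4, 0), (p4, 2), (p1, 4), (p1, 0), (p3, 1), (p0, 2), (p3, 0), (p0, 1), (p1, 3), (p0, 4).
M1 accepts in {p4} and M2 accepts in {0, 1, 2, 3}. The reachable pairs whose M1-component is accepting are (p4, 0), (p4, 2); in each of them the M2-component is accepting too, so the product for L(M1) \ L(M2) (M1-component accepting, M2-component rejecting) has no reachable accepting pair and the difference is empty.
Hence every string in L(M1) is also in L(M2).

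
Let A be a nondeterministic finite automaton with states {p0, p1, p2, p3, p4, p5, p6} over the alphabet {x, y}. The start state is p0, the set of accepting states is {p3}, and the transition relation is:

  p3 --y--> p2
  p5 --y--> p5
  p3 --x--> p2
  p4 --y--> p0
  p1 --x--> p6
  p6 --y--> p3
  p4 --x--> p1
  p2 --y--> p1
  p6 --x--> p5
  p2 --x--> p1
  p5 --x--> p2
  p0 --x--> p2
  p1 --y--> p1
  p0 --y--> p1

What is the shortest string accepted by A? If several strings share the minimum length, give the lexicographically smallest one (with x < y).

yxy

A breadth-first search from p0 reaches an accepting state first via the path p0 → p1 → p6 → p3 on input yxy.
No string of length < 3 is accepted (BFS exhausts all shorter strings without reaching an accepting state), and yxy is the lexicographically least accepting string of length 3.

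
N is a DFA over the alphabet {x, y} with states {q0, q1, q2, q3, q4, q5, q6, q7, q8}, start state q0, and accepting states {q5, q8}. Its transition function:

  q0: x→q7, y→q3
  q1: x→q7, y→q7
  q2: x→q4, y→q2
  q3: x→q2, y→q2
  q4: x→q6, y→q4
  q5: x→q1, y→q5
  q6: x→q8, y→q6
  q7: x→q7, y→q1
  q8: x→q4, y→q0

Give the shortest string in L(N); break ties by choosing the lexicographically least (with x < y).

A breadth-first search from q0 reaches an accepting state first via the path q0 → q3 → q2 → q4 → q6 → q8 on input yxxxx.
No string of length < 5 is accepted (BFS exhausts all shorter strings without reaching an accepting state), and yxxxx is the lexicographically least accepting string of length 5.

yxxxx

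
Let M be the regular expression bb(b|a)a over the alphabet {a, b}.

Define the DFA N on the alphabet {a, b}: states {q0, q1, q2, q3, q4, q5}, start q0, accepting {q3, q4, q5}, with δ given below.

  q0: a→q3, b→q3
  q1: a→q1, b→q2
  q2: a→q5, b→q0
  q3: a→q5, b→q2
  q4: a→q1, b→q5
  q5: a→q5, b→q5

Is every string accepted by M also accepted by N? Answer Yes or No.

Converting the expression M to a DFA (subset construction, then merging equivalent states) gives the minimal DFA with states {m0, m1, m2, m3, m4, m5}, start state m0, accepting states {m5} and transitions m0: a→m1, b→m2; m1: a→m1, b→m1; m2: a→m1, b→m3; m3: a→m4, b→m4; m4: a→m5, b→m1; m5: a→m1, b→m1.
Exploring the product automaton M × N from the start pair (m0, q0), following both machines on each input symbol, reaches 11 state pairs: (m0, q0), (m1, q3), (m2, q3), (m1, q5), (m1, q2), (m3, q2), (m1, q0), (m4, q5), (m4, q0), (m5, q5), (m5, q3).
M accepts in {m5} and N accepts in {q3, q4, q5}. The reachable pairs whose M-component is accepting are (m5, q5), (m5, q3); in each of them the N-component is accepting too, so the product for L(M) \ L(N) (M-component accepting, N-component rejecting) has no reachable accepting pair and the difference is empty.
Hence every string in L(M) is also in L(N).

Yes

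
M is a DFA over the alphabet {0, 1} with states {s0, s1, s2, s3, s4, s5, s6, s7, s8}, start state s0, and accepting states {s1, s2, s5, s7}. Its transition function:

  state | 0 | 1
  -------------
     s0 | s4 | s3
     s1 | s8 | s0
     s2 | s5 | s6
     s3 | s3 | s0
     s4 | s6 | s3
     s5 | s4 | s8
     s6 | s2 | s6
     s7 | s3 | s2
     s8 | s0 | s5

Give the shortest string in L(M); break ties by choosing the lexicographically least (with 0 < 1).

000

A breadth-first search from s0 reaches an accepting state first via the path s0 → s4 → s6 → s2 on input 000.
No string of length < 3 is accepted (BFS exhausts all shorter strings without reaching an accepting state), and 000 is the lexicographically least accepting string of length 3.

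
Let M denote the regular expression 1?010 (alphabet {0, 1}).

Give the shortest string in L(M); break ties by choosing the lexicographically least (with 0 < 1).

010

By inspection of the expression, no string of length less than 3 matches, and 010 is the lexicographically first match of length 3.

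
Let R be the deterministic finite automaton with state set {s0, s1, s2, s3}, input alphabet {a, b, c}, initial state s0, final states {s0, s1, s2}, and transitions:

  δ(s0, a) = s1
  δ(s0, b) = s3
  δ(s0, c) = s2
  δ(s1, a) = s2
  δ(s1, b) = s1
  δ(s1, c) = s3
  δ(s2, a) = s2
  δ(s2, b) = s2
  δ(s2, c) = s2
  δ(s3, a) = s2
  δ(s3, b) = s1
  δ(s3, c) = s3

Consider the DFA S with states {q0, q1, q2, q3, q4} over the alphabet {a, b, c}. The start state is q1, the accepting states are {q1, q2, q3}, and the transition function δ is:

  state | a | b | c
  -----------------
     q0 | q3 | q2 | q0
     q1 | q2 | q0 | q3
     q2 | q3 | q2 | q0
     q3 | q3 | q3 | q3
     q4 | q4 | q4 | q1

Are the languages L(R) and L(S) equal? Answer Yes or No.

Yes

Exploring the product automaton R × S from the start pair (s0, q1), following both machines on each input symbol, reaches 4 state pairs: (s0, q1), (s1, q2), (s3, q0), (s2, q3).
R accepts in {s0, s1, s2} and S accepts in {q1, q2, q3}. In every reachable pair the two components are either both accepting — (s0, q1), (s1, q2), (s2, q3) — or both non-accepting, so no string is accepted by exactly one of the machines: L(R) \ L(S) and L(S) \ L(R) are both empty.
Hence every string is accepted by R iff it is accepted by S, and the two languages coincide.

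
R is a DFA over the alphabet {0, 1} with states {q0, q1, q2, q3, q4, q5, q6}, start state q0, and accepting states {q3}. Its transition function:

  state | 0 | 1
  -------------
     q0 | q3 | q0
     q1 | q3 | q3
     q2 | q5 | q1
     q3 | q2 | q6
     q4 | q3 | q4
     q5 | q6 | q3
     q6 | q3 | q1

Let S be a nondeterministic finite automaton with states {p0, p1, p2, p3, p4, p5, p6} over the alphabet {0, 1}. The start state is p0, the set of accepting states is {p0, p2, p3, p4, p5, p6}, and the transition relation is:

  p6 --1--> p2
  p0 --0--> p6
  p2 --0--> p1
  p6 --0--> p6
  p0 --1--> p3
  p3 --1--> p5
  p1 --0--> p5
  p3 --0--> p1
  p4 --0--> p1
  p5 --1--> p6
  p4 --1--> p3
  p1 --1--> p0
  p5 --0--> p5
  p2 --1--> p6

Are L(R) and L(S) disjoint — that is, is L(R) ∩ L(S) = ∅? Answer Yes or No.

The string 0 is accepted by both R and S.
Hence L(R) ∩ L(S) ≠ ∅.

No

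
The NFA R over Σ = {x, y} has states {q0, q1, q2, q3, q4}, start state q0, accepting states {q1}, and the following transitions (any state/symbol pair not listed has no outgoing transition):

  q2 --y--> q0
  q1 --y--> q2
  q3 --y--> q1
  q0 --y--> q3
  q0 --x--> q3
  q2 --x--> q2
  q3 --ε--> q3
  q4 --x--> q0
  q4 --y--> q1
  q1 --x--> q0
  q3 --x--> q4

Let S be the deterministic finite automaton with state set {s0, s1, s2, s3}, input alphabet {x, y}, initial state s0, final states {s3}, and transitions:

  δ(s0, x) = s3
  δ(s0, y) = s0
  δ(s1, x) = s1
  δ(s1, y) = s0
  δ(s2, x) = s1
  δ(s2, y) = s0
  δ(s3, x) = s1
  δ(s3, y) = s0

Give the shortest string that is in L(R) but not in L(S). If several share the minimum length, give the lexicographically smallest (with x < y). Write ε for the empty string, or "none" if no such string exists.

xy

The string xy is accepted by R but not by S.
No shorter string lies in the difference, and xy is the lexicographically first length-2 string in L(R) \ L(S).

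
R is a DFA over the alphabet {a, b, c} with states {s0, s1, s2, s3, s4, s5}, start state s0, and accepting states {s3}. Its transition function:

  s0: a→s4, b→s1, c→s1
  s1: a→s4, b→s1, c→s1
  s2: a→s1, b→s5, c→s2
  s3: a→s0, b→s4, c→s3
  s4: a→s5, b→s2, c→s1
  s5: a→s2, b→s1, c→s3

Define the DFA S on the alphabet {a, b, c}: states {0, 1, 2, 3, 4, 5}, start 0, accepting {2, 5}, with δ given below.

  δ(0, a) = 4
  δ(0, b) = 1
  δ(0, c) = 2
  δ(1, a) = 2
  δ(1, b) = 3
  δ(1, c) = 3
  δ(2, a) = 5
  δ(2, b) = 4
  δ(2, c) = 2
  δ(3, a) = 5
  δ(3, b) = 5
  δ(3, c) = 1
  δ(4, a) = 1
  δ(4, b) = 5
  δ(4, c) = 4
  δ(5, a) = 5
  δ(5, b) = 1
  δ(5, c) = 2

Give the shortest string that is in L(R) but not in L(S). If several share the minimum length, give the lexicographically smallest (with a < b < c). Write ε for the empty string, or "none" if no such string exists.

aac

The string aac is accepted by R but not by S.
No shorter string lies in the difference, and aac is the lexicographically first length-3 string in L(R) \ L(S).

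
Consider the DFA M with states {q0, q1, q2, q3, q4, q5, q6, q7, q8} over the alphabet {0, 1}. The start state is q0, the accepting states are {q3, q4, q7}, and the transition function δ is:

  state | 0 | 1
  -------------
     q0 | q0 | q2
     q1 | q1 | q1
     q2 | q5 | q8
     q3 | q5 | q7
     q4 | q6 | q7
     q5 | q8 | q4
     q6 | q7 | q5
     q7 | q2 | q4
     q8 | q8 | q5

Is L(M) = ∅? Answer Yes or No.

No

The string 101 is accepted: the run q0 → q2 → q5 → q4 ends in the accepting state q4.
Since at least one string is accepted, L(M) is not empty.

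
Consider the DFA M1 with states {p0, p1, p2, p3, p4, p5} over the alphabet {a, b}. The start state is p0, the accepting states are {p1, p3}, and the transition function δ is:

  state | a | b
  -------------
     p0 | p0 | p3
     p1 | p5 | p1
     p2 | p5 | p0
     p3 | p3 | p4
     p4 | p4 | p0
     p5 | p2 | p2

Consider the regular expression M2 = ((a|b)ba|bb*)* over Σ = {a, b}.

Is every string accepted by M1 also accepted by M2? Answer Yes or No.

The string ab is in L(M1) but not in L(M2).
So L(M1) ⊄ L(M2).

No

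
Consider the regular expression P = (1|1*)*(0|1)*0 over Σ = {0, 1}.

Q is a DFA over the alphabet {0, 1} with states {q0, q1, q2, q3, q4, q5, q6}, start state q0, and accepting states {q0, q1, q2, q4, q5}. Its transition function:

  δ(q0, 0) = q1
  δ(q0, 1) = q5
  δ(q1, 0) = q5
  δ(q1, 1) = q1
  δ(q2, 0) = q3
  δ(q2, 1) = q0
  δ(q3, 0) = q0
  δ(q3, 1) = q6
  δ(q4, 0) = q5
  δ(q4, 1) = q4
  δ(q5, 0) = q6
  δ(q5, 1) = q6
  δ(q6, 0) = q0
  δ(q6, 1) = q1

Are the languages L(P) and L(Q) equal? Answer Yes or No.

No

The string 10 is accepted by P but rejected by Q.
So L(P) ≠ L(Q).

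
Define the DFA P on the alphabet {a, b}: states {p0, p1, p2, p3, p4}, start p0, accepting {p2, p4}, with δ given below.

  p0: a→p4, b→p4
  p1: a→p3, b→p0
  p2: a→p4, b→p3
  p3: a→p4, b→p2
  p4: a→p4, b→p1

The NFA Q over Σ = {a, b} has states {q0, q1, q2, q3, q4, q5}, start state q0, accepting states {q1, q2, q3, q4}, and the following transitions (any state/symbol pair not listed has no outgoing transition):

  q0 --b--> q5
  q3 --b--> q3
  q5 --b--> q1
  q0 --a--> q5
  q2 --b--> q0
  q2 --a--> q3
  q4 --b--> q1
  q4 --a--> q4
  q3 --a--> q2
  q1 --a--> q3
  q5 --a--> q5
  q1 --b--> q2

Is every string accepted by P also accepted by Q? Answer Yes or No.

The string a is in L(P) but not in L(Q).
So L(P) ⊄ L(Q).

No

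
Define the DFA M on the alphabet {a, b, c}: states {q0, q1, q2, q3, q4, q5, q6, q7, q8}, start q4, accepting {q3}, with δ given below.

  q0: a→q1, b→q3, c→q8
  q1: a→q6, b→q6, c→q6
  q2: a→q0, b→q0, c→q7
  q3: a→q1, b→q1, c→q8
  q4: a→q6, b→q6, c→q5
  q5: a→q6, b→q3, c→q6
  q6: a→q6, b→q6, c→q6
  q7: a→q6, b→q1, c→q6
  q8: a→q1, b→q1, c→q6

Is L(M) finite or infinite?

The useful states (reachable from q4 and able to reach an accepting state) are {q3, q4, q5}.
Restricted to these states the transition graph has no cycle, so every accepting path has bounded length and L is finite.

finite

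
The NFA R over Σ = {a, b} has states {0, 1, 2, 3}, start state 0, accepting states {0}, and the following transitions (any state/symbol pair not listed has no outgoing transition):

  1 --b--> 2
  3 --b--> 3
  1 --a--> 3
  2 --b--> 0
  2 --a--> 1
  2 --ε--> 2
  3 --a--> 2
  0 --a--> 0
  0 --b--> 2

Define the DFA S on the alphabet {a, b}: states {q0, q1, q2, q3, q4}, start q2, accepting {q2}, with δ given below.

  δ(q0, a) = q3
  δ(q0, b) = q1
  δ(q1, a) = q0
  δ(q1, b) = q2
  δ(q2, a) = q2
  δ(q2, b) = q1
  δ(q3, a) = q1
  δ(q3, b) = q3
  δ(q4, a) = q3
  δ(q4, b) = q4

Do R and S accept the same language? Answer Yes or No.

Yes

Exploring the product automaton R × S from the start pair (0, q2), following both machines on each input symbol, reaches 4 state pairs: (0, q2), (2, q1), (1, q0), (3, q3).
R accepts in {0} and S accepts in {q2}. In every reachable pair the two components are either both accepting — (0, q2) — or both non-accepting, so no string is accepted by exactly one of the machines: L(R) \ L(S) and L(S) \ L(R) are both empty.
Hence every string is accepted by R iff it is accepted by S, and the two languages coincide.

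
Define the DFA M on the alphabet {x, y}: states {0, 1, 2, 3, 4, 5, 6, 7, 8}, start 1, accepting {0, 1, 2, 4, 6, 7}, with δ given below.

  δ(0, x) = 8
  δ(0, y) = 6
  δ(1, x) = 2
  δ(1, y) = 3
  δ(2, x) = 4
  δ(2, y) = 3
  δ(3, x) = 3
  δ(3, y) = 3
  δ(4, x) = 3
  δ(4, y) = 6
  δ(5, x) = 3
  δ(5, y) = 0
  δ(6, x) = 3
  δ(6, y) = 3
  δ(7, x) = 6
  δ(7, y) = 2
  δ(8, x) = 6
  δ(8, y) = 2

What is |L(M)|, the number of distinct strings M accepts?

The useful subgraph on states {1, 2, 4, 6} is acyclic, so L(M) is finite; the longest accepting path visits 4 useful states, giving maximum string length 3.
Counting accepting paths from 1 by length: 1 of length 0, 1 of length 1, 1 of length 2, 1 of length 3. Total 4.

4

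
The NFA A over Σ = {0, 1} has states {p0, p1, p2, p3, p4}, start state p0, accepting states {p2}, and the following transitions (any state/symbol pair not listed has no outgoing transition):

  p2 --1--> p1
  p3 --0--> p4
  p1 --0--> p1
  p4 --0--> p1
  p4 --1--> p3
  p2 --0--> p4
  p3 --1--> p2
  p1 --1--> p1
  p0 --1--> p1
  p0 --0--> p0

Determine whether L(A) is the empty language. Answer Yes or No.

Yes

The states reachable from the start state are {p0, p1}.
None of the accepting states {p2} is reachable, so no string is accepted and L(A) = ∅.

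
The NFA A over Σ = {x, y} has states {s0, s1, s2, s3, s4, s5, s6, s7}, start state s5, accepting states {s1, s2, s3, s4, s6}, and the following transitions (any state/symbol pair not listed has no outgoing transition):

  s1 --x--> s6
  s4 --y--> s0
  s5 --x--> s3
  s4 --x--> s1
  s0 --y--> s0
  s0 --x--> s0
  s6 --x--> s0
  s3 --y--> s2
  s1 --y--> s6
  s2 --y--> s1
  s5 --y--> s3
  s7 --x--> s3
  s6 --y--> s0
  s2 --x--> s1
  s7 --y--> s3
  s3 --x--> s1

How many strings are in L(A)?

22

The useful subgraph on states {s1, s2, s3, s5, s6} is acyclic, so L(A) is finite; the longest accepting path visits 5 useful states, giving maximum string length 4.
Counting accepting paths from s5 by length: 2 of length 1, 4 of length 2, 8 of length 3, 8 of length 4. Total 22.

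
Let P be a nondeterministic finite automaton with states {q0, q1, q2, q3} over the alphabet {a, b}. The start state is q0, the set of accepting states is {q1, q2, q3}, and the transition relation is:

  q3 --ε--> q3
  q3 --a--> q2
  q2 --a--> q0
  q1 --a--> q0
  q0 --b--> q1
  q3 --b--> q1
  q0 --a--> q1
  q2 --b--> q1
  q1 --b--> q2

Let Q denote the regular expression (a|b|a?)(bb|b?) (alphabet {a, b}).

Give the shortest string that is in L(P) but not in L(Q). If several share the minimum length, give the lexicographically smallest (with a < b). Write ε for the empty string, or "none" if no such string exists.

The string aaa is accepted by P but not by Q.
No shorter string lies in the difference, and aaa is the lexicographically first length-3 string in L(P) \ L(Q).

aaa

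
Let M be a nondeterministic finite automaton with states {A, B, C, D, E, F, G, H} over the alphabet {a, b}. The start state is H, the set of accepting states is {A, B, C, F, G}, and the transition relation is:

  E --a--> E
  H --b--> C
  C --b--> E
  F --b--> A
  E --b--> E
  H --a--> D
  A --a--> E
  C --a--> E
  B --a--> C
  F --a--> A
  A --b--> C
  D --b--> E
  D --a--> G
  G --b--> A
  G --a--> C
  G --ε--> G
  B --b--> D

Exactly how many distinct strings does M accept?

The useful subgraph on states {A, C, D, G, H} is acyclic, so L(M) is finite; the longest accepting path visits 5 useful states, giving maximum string length 4.
Counting accepting paths from H by length: 1 of length 1, 1 of length 2, 2 of length 3, 1 of length 4. Total 5.

5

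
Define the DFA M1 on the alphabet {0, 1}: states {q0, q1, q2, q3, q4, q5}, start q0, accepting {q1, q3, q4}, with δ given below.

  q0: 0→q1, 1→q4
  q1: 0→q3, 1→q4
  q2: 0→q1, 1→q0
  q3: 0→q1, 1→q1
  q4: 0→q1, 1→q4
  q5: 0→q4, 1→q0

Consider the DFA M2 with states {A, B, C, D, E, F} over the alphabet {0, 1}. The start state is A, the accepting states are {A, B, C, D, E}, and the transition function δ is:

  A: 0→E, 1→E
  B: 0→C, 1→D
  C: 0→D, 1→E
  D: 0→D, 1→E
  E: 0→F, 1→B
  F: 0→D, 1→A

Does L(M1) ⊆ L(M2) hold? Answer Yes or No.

No

The string 00 is in L(M1) but not in L(M2).
So L(M1) ⊄ L(M2).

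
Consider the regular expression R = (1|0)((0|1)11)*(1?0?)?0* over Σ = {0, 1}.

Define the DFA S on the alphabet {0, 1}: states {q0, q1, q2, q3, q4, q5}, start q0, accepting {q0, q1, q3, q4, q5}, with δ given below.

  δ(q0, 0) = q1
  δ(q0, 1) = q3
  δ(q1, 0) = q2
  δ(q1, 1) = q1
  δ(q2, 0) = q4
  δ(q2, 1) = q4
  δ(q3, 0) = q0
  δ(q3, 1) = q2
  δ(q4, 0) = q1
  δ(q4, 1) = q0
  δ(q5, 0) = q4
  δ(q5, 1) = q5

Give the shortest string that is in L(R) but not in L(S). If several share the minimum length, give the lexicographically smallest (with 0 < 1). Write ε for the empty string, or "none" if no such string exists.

00

The string 00 is accepted by R but not by S.
No shorter string lies in the difference, and 00 is the lexicographically first length-2 string in L(R) \ L(S).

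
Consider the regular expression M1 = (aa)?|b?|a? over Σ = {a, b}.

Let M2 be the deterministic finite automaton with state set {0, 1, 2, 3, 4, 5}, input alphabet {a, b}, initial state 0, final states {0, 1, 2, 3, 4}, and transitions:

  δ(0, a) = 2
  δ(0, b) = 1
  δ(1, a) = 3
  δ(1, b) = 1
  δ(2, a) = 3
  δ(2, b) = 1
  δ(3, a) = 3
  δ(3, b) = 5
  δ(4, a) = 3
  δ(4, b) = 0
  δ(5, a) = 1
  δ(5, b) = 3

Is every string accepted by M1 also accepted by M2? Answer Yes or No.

Converting the expression M1 to a DFA (subset construction, then merging equivalent states) gives the minimal DFA with states {r0, r1, r2, r3}, start state r0, accepting states {r0, r1, r2} and transitions r0: a→r1, b→r2; r1: a→r2, b→r3; r2: a→r3, b→r3; r3: a→r3, b→r3.
Exploring the product automaton M1 × M2 from the start pair (r0, 0), following both machines on each input symbol, reaches 7 state pairs: (r0, 0), (r1, 2), (r2, 1), (r2, 3), (r3, 1), (r3, 3), (r3, 5).
M1 accepts in {r0, r1, r2} and M2 accepts in {0, 1, 2, 3, 4}. The reachable pairs whose M1-component is accepting are (r0, 0), (r1, 2), (r2, 1), (r2, 3); in each of them the M2-component is accepting too, so the product for L(M1) \ L(M2) (M1-component accepting, M2-component rejecting) has no reachable accepting pair and the difference is empty.
Hence every string in L(M1) is also in L(M2).

Yes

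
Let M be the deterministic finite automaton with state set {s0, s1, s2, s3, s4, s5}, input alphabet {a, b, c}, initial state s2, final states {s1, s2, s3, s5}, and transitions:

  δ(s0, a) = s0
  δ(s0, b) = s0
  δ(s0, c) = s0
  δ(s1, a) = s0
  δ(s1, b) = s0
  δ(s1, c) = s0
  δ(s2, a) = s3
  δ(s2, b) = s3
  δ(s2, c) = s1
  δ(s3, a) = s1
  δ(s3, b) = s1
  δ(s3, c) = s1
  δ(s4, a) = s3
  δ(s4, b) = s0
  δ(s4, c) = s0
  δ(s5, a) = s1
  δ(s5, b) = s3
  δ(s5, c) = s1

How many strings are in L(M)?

The useful subgraph on states {s1, s2, s3} is acyclic, so L(M) is finite; the longest accepting path visits 3 useful states, giving maximum string length 2.
Counting accepting paths from s2 by length: 1 of length 0, 3 of length 1, 6 of length 2. Total 10.

10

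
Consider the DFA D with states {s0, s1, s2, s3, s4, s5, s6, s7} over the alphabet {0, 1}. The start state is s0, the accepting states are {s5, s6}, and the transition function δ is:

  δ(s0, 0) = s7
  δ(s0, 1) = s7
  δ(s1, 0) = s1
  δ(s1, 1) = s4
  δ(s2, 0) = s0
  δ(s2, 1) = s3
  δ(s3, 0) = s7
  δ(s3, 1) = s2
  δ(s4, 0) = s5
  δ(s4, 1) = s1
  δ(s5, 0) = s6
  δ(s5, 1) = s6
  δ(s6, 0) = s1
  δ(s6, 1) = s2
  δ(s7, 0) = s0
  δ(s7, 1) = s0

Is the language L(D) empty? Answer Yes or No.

The states reachable from the start state are {s0, s7}.
None of the accepting states {s5, s6} is reachable, so no string is accepted and L(D) = ∅.

Yes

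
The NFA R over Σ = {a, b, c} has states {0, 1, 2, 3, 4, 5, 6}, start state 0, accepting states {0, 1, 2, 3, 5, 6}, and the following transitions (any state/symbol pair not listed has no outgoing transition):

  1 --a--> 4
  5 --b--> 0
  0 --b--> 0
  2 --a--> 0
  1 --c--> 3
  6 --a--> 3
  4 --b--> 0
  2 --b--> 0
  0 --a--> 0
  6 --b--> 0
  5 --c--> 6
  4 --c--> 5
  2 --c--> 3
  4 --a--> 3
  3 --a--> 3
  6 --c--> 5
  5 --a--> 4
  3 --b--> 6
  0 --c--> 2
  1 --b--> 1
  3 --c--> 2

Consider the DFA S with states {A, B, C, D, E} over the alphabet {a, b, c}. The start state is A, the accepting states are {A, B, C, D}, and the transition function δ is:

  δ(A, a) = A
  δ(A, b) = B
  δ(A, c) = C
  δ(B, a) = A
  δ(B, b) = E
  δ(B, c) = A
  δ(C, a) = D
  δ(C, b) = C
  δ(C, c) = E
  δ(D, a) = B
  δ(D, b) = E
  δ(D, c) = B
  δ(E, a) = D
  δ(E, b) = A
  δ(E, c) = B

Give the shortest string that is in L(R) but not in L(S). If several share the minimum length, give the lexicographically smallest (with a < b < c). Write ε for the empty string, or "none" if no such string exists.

bb

The string bb is accepted by R but not by S.
No shorter string lies in the difference, and bb is the lexicographically first length-2 string in L(R) \ L(S).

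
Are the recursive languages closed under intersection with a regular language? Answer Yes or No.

Yes

A regular language is decidable (simulate its DFA), so run that check and the decider for L and accept iff both accept; everything halts.
So the recursive languages are closed under intersection with a regular language.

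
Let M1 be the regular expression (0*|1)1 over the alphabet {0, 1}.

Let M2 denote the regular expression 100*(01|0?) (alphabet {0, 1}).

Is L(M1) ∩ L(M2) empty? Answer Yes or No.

Converting the expression M1 to a DFA (subset construction, then merging equivalent states) gives the minimal DFA with states {r0, r1, r2, r3, r4}, start state r0, accepting states {r2, r3} and transitions r0: 0→r1, 1→r2; r1: 0→r1, 1→r3; r2: 0→r4, 1→r3; r3: 0→r4, 1→r4; r4: 0→r4, 1→r4.
Converting the expression M2 to a DFA (subset construction, then merging equivalent states) gives the minimal DFA with states {t0, t1, t2, t3, t4, t5}, start state t0, accepting states {t3, t4, t5} and transitions t0: 0→t1, 1→t2; t1: 0→t1, 1→t1; t2: 0→t3, 1→t1; t3: 0→t4, 1→t1; t4: 0→t4, 1→t5; t5: 0→t1, 1→t1.
Exploring the product automaton M1 × M2 from the start pair (r0, t0), following both machines on each input symbol, reaches 8 state pairs: (r0, t0), (r1, t1), (r2, t2), (r3, t1), (r4, t3), (r4, t1), (r4, t4), (r4, t5).
M1 accepts in {r2, r3} and M2 accepts in {t3, t4, t5}; no reachable pair has both components accepting, so no string drives both machines to acceptance simultaneously and L(M1) ∩ L(M2) = ∅.
So no string is accepted by both, and the intersection is empty.

Yes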